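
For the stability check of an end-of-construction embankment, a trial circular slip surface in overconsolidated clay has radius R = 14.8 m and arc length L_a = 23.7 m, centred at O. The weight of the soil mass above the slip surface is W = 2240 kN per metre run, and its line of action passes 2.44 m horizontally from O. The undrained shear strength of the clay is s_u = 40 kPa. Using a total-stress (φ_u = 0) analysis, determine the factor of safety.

Taking moments about the centre O, the resisting moment is provided by the undrained shear strength acting along the arc:
M_R = s_u·L_a·R = 40·23.70·14.8 = 14030.4 kN·m/m
M_D = W·d = 2240·2.44 = 5465.6 kN·m/m
FS = M_R / M_D = 14030.4 / 5465.6 = 2.567

FS = 2.57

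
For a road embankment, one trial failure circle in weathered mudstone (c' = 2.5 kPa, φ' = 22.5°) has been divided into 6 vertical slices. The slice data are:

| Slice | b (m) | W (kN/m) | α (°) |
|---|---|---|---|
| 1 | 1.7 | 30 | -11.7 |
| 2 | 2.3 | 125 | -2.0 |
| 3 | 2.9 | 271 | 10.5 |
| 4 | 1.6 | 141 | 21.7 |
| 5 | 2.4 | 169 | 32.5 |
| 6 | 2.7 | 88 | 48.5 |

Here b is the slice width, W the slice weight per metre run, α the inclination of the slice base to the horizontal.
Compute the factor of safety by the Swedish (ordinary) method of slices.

Ordinary method of slices: FS = Σ[c'·Δl_i + (W_i cosα_i)·tanφ'] / Σ W_i sinα_i, with Δl_i = b_i / cosα_i.
Slice 1: Δl = 1.7/cos(-11.7°) = 1.736 m; N'_1 = 30·cos(-11.7°) = 29.4; c'Δl = 4.34; W sinα = -6.1
Slice 2: Δl = 2.3/cos(-2.0°) = 2.301 m; N'_2 = 125·cos(-2.0°) = 124.9; c'Δl = 5.75; W sinα = -4.4
Slice 3: Δl = 2.9/cos10.5° = 2.949 m; N'_3 = 271·cos10.5° = 266.5; c'Δl = 7.37; W sinα = 49.4
Slice 4: Δl = 1.6/cos21.7° = 1.722 m; N'_4 = 141·cos21.7° = 131.0; c'Δl = 4.31; W sinα = 52.1
Slice 5: Δl = 2.4/cos32.5° = 2.846 m; N'_5 = 169·cos32.5° = 142.5; c'Δl = 7.11; W sinα = 90.8
Slice 6: Δl = 2.7/cos48.5° = 4.075 m; N'_6 = 88·cos48.5° = 58.3; c'Δl = 10.19; W sinα = 65.9
Σc'Δl = 39.1 kN/m; ΣN' = 752.6 kN/m; ΣW sinα = 247.8 kN/m
Resisting = 39.1 + 752.6·tan22.5° = 39.1 + 311.7 = 350.8 kN/m
FS = 350.8 / 247.8 = 1.416

FS = 1.42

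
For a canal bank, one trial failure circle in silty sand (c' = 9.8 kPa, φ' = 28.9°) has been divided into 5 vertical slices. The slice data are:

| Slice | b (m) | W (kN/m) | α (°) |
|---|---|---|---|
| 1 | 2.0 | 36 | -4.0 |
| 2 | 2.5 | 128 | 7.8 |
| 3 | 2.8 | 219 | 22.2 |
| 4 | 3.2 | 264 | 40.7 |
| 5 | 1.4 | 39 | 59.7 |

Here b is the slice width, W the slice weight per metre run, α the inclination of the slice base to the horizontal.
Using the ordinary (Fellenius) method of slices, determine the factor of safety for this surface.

Ordinary method of slices: FS = Σ[c'·Δl_i + (W_i cosα_i)·tanφ'] / Σ W_i sinα_i, with Δl_i = b_i / cosα_i.
Slice 1: Δl = 2.0/cos(-4.0°) = 2.005 m; N'_1 = 36·cos(-4.0°) = 35.9; c'Δl = 19.65; W sinα = -2.5
Slice 2: Δl = 2.5/cos7.8° = 2.523 m; N'_2 = 128·cos7.8° = 126.8; c'Δl = 24.73; W sinα = 17.4
Slice 3: Δl = 2.8/cos22.2° = 3.024 m; N'_3 = 219·cos22.2° = 202.8; c'Δl = 29.64; W sinα = 82.7
Slice 4: Δl = 3.2/cos40.7° = 4.221 m; N'_4 = 264·cos40.7° = 200.1; c'Δl = 41.36; W sinα = 172.2
Slice 5: Δl = 1.4/cos59.7° = 2.775 m; N'_5 = 39·cos59.7° = 19.7; c'Δl = 27.19; W sinα = 33.7
Σc'Δl = 142.6 kN/m; ΣN' = 585.3 kN/m; ΣW sinα = 303.4 kN/m
Resisting = 142.6 + 585.3·tan28.9° = 142.6 + 323.1 = 465.7 kN/m
FS = 465.7 / 303.4 = 1.535

FS = 1.53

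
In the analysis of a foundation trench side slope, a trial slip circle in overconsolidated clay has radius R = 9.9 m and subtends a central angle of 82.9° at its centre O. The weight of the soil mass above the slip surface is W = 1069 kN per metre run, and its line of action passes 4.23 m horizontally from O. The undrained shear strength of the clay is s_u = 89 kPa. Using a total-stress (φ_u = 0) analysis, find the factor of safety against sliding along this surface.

FS = 2.79

Taking moments about the centre O, the resisting moment is provided by the undrained shear strength acting along the arc:
Arc length L_a = R·θ = 9.9·(82.9°·π/180) = 9.9·1.4469 = 14.32 m
M_R = s_u·L_a·R = 89·14.32·9.9 = 12621.0 kN·m/m
M_D = W·d = 1069·4.23 = 4521.9 kN·m/m
FS = M_R / M_D = 12621.0 / 4521.9 = 2.791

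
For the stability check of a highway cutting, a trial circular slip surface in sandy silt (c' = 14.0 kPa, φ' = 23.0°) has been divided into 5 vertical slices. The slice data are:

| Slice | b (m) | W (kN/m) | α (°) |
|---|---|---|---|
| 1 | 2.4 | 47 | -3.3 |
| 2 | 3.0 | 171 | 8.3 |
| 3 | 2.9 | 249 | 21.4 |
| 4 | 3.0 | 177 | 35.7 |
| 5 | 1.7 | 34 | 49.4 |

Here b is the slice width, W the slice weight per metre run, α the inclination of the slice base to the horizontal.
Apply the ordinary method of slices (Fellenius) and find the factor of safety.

FS = 1.94

Ordinary method of slices: FS = Σ[c'·Δl_i + (W_i cosα_i)·tanφ'] / Σ W_i sinα_i, with Δl_i = b_i / cosα_i.
Slice 1: Δl = 2.4/cos(-3.3°) = 2.404 m; N'_1 = 47·cos(-3.3°) = 46.9; c'Δl = 33.66; W sinα = -2.7
Slice 2: Δl = 3.0/cos8.3° = 3.032 m; N'_2 = 171·cos8.3° = 169.2; c'Δl = 42.44; W sinα = 24.7
Slice 3: Δl = 2.9/cos21.4° = 3.115 m; N'_3 = 249·cos21.4° = 231.8; c'Δl = 43.61; W sinα = 90.9
Slice 4: Δl = 3.0/cos35.7° = 3.694 m; N'_4 = 177·cos35.7° = 143.7; c'Δl = 51.72; W sinα = 103.3
Slice 5: Δl = 1.7/cos49.4° = 2.612 m; N'_5 = 34·cos49.4° = 22.1; c'Δl = 36.57; W sinα = 25.8
Σc'Δl = 208.0 kN/m; ΣN' = 613.8 kN/m; ΣW sinα = 241.9 kN/m
Resisting = 208.0 + 613.8·tan23.0° = 208.0 + 260.6 = 468.6 kN/m
FS = 468.6 / 241.9 = 1.937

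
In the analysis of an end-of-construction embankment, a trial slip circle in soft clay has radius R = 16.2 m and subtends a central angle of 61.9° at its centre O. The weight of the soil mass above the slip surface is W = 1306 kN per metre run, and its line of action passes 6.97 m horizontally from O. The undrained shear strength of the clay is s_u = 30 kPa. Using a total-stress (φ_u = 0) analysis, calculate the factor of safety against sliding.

Taking moments about the centre O, the resisting moment is provided by the undrained shear strength acting along the arc:
Arc length L_a = R·θ = 16.2·(61.9°·π/180) = 16.2·1.0804 = 17.50 m
M_R = s_u·L_a·R = 30·17.50·16.2 = 8505.9 kN·m/m
M_D = W·d = 1306·6.97 = 9102.8 kN·m/m
FS = M_R / M_D = 8505.9 / 9102.8 = 0.934

FS = 0.93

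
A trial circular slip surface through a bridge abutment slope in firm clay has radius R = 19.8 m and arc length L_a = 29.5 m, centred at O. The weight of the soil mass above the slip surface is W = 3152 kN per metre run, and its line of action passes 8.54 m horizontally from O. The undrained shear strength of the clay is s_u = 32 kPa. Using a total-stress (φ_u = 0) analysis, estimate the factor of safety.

FS = 0.69

Taking moments about the centre O, the resisting moment is provided by the undrained shear strength acting along the arc:
M_R = s_u·L_a·R = 32·29.50·19.8 = 18691.2 kN·m/m
M_D = W·d = 3152·8.54 = 26918.1 kN·m/m
FS = M_R / M_D = 18691.2 / 26918.1 = 0.694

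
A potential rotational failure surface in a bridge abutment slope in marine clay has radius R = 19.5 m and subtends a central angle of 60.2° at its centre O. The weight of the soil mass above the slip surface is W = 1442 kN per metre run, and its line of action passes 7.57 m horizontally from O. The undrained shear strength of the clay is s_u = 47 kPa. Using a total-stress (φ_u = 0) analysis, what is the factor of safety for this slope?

FS = 1.72

Taking moments about the centre O, the resisting moment is provided by the undrained shear strength acting along the arc:
Arc length L_a = R·θ = 19.5·(60.2°·π/180) = 19.5·1.0507 = 20.49 m
M_R = s_u·L_a·R = 47·20.49·19.5 = 18777.6 kN·m/m
M_D = W·d = 1442·7.57 = 10915.9 kN·m/m
FS = M_R / M_D = 18777.6 / 10915.9 = 1.720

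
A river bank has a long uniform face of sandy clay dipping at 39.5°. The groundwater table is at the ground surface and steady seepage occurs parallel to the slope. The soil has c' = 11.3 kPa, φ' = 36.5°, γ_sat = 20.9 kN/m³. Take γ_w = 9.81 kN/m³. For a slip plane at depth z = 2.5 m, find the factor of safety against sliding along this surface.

FS = 0.92

With seepage parallel to the slope and the water table at the surface, the effective normal stress on the slip plane uses the buoyant unit weight γ' = γ_sat − γ_w while the driving shear stress uses γ_sat:
FS = [c' + γ' z cos²β tanφ'] / [γ_sat z sinβ cosβ]
γ' = 20.9 − 9.81 = 11.09 kN/m³
Numerator = 11.3 + 11.09·2.5·cos²39.5°·tan36.5° = 11.3 + 11.09·2.5·0.5954·0.7400 = 23.515 kPa
Denominator = 20.9·2.5·sin39.5°·cos39.5° = 20.9·2.5·0.6361·0.7716 = 25.645 kPa
FS = 23.515 / 25.645 = 0.917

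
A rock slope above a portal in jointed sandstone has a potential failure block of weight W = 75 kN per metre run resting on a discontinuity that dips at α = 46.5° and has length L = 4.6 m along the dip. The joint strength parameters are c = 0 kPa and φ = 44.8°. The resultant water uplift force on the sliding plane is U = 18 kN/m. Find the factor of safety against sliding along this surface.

Resolving the block weight along and normal to the plane and applying the Mohr–Coulomb strength on the joint:
N' = W cosα − U = 75·cos46.5° − 18 = 33.6 kN/m
Driving force T = W sinα = 75·sin46.5° = 54.4 kN/m
Resisting force R = c·L + N'·tanφ = 0·4.6 + 33.6·tan44.8° = 0.0 + 33.4 = 33.4 kN/m
FS = R / T = 33.4 / 54.4 = 0.614

FS = 0.61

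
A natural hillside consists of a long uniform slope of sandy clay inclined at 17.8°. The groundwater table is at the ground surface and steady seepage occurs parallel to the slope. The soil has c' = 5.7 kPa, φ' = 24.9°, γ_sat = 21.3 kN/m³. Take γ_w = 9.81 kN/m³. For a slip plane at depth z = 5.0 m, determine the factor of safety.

FS = 0.96

With seepage parallel to the slope and the water table at the surface, the effective normal stress on the slip plane uses the buoyant unit weight γ' = γ_sat − γ_w while the driving shear stress uses γ_sat:
FS = [c' + γ' z cos²β tanφ'] / [γ_sat z sinβ cosβ]
γ' = 21.3 − 9.81 = 11.49 kN/m³
Numerator = 5.7 + 11.49·5.0·cos²17.8°·tan24.9° = 5.7 + 11.49·5.0·0.9066·0.4642 = 29.875 kPa
Denominator = 21.3·5.0·sin17.8°·cos17.8° = 21.3·5.0·0.3057·0.9521 = 30.998 kPa
FS = 29.875 / 30.998 = 0.964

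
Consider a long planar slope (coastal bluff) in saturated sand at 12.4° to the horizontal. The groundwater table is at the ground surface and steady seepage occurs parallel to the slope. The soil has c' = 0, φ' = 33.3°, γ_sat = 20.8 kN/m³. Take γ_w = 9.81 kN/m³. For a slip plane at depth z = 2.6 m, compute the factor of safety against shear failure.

With seepage parallel to the slope and the water table at the surface, the effective normal stress on the slip plane uses the buoyant unit weight γ' = γ_sat − γ_w while the driving shear stress uses γ_sat:
FS = [c' + γ' z cos²β tanφ'] / [γ_sat z sinβ cosβ]
(For c' = 0 this reduces to FS = (γ'/γ_sat)·tanφ'/tanβ.)
γ' = 20.8 − 9.81 = 10.99 kN/m³
Numerator = 0.0 + 10.99·2.6·cos²12.4°·tan33.3° = 0.0 + 10.99·2.6·0.9539·0.6569 = 17.904 kPa
Denominator = 20.8·2.6·sin12.4°·cos12.4° = 20.8·2.6·0.2147·0.9767 = 11.342 kPa
FS = 17.904 / 11.342 = 1.579

FS = 1.58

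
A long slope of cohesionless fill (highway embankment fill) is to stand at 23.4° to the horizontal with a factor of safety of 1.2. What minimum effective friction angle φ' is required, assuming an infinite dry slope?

FS = tanφ'/tanβ ⇒ tanφ' = FS · tanβ = 1.2 · tan23.4° = 0.5193
φ' = arctan(0.5193) = 27.44°

φ' = 27.4°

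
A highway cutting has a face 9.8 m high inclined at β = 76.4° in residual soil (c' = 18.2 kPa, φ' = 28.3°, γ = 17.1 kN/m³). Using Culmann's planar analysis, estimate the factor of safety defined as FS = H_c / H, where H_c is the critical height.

FS = 1.12

H_c = (4c'/γ) · sinβ cosφ' / [1 − cos(β − φ')]
    = (4·18.2/17.1) · sin76.4°·cos28.3° / [1 − cos48.1°]
    = 4.257 · 0.8558 / 0.3322 = 10.97 m
FS = H_c / H = 10.97 / 9.8 = 1.119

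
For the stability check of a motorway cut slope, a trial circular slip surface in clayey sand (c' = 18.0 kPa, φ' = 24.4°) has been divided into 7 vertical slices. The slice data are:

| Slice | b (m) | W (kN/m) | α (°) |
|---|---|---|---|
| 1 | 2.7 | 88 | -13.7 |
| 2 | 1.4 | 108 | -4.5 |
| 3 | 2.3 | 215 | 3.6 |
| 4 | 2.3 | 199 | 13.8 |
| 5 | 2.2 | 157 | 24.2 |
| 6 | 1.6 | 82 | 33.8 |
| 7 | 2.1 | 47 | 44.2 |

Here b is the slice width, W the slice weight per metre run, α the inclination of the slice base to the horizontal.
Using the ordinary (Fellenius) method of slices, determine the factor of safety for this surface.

Ordinary method of slices: FS = Σ[c'·Δl_i + (W_i cosα_i)·tanφ'] / Σ W_i sinα_i, with Δl_i = b_i / cosα_i.
Slice 1: Δl = 2.7/cos(-13.7°) = 2.779 m; N'_1 = 88·cos(-13.7°) = 85.5; c'Δl = 50.02; W sinα = -20.8
Slice 2: Δl = 1.4/cos(-4.5°) = 1.404 m; N'_2 = 108·cos(-4.5°) = 107.7; c'Δl = 25.28; W sinα = -8.5
Slice 3: Δl = 2.3/cos3.6° = 2.305 m; N'_3 = 215·cos3.6° = 214.6; c'Δl = 41.48; W sinα = 13.5
Slice 4: Δl = 2.3/cos13.8° = 2.368 m; N'_4 = 199·cos13.8° = 193.3; c'Δl = 42.63; W sinα = 47.5
Slice 5: Δl = 2.2/cos24.2° = 2.412 m; N'_5 = 157·cos24.2° = 143.2; c'Δl = 43.42; W sinα = 64.4
Slice 6: Δl = 1.6/cos33.8° = 1.925 m; N'_6 = 82·cos33.8° = 68.1; c'Δl = 34.66; W sinα = 45.6
Slice 7: Δl = 2.1/cos44.2° = 2.929 m; N'_7 = 47·cos44.2° = 33.7; c'Δl = 52.73; W sinα = 32.8
Σc'Δl = 290.2 kN/m; ΣN' = 846.0 kN/m; ΣW sinα = 174.4 kN/m
Resisting = 290.2 + 846.0·tan24.4° = 290.2 + 383.8 = 674.0 kN/m
FS = 674.0 / 174.4 = 3.865

FS = 3.86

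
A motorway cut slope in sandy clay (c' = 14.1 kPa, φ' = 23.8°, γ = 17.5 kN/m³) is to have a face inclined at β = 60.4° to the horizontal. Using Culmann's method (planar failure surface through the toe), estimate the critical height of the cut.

Culmann's analysis gives the critical failure plane at α_cr = (β + φ')/2 = (60.4 + 23.8)/2 = 42.1°, and the critical height
H_c = (4c'/γ) · sinβ cosφ' / [1 − cos(β − φ')]
    = (4·14.1/17.5) · sin60.4°·cos23.8° / [1 − cos(36.6°)]
    = 3.223 · 0.8695·0.9150 / [1 − 0.8028]
    = 3.223 · 0.7956 / 0.1972
    = 13.00 m

H_c = 13.00 m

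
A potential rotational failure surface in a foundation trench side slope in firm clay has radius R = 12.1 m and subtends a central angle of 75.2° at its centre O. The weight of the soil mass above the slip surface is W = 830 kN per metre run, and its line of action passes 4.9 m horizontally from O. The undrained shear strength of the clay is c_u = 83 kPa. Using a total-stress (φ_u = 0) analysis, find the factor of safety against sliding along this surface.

FS = 3.92

Taking moments about the centre O, the resisting moment is provided by the undrained shear strength acting along the arc:
Arc length L_a = R·θ = 12.1·(75.2°·π/180) = 12.1·1.3125 = 15.88 m
M_R = c_u·L_a·R = 83·15.88·12.1 = 15949.4 kN·m/m
M_D = W·d = 830·4.9 = 4067.0 kN·m/m
FS = M_R / M_D = 15949.4 / 4067.0 = 3.922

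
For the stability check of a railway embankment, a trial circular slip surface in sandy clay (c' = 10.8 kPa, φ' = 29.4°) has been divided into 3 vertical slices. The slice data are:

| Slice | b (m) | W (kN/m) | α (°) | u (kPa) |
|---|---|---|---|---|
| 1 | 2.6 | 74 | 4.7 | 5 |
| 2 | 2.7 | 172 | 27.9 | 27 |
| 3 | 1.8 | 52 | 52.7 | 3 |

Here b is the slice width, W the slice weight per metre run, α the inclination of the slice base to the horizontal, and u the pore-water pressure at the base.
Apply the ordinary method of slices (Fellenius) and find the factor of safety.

FS = 1.40

Ordinary method of slices: FS = Σ[c'·Δl_i + (W_i cosα_i − u_i·Δl_i)·tanφ'] / Σ W_i sinα_i, with Δl_i = b_i / cosα_i.
Slice 1: Δl = 2.6/cos4.7° = 2.609 m; N'_1 = 74·cos4.7° − 5·2.609 = 60.7; c'Δl = 28.17; W sinα = 6.1
Slice 2: Δl = 2.7/cos27.9° = 3.055 m; N'_2 = 172·cos27.9° − 27·3.055 = 69.5; c'Δl = 33.00; W sinα = 80.5
Slice 3: Δl = 1.8/cos52.7° = 2.970 m; N'_3 = 52·cos52.7° − 3·2.970 = 22.6; c'Δl = 32.08; W sinα = 41.4
Σc'Δl = 93.2 kN/m; ΣN' = 152.8 kN/m; ΣW sinα = 127.9 kN/m
Resisting = 93.2 + 152.8·tan29.4° = 93.2 + 86.1 = 179.4 kN/m
FS = 179.4 / 127.9 = 1.402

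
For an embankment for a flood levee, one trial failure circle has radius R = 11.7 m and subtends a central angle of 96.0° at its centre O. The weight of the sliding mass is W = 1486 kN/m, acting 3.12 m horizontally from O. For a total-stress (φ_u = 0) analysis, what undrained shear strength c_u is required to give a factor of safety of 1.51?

FS = c_u·L_a·R / (W·d), so c_u = FS·W·d / (L_a·R).
Arc length L_a = R·θ = 11.7·(96.0°·π/180) = 11.7·1.6755 = 19.60 m
c_u = 1.51·1486·3.12 / (19.60·11.7) = 7000.8 / 229.36 = 30.52 kPa

c_u = 30.5 kPa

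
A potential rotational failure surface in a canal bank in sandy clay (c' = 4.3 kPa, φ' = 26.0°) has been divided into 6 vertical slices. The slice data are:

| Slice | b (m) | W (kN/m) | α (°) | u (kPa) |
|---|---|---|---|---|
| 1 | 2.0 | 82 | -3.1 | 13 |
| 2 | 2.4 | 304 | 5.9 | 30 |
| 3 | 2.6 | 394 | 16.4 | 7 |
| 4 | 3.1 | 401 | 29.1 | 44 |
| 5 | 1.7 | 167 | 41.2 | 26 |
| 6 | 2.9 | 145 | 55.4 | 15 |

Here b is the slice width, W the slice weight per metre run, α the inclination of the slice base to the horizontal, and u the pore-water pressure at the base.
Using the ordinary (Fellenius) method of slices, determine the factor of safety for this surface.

Ordinary method of slices: FS = Σ[c'·Δl_i + (W_i cosα_i − u_i·Δl_i)·tanφ'] / Σ W_i sinα_i, with Δl_i = b_i / cosα_i.
Slice 1: Δl = 2.0/cos(-3.1°) = 2.003 m; N'_1 = 82·cos(-3.1°) − 13·2.003 = 55.8; c'Δl = 8.61; W sinα = -4.4
Slice 2: Δl = 2.4/cos5.9° = 2.413 m; N'_2 = 304·cos5.9° − 30·2.413 = 230.0; c'Δl = 10.37; W sinα = 31.2
Slice 3: Δl = 2.6/cos16.4° = 2.710 m; N'_3 = 394·cos16.4° − 7·2.710 = 359.0; c'Δl = 11.65; W sinα = 111.2
Slice 4: Δl = 3.1/cos29.1° = 3.548 m; N'_4 = 401·cos29.1° − 44·3.548 = 194.3; c'Δl = 15.26; W sinα = 195.0
Slice 5: Δl = 1.7/cos41.2° = 2.259 m; N'_5 = 167·cos41.2° − 26·2.259 = 66.9; c'Δl = 9.72; W sinα = 110.0
Slice 6: Δl = 2.9/cos55.4° = 5.107 m; N'_6 = 145·cos55.4° − 15·5.107 = 5.7; c'Δl = 21.96; W sinα = 119.4
Σc'Δl = 77.6 kN/m; ΣN' = 911.8 kN/m; ΣW sinα = 562.4 kN/m
Resisting = 77.6 + 911.8·tan26.0° = 77.6 + 444.7 = 522.3 kN/m
FS = 522.3 / 562.4 = 0.929

FS = 0.93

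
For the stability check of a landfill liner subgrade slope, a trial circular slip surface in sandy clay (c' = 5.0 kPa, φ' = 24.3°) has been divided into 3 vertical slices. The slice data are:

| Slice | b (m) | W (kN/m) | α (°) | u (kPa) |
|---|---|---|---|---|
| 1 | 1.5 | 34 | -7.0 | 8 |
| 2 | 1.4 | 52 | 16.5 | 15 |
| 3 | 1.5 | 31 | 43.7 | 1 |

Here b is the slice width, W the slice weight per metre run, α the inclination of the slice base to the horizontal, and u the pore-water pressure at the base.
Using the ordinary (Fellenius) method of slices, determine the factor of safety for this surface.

Ordinary method of slices: FS = Σ[c'·Δl_i + (W_i cosα_i − u_i·Δl_i)·tanφ'] / Σ W_i sinα_i, with Δl_i = b_i / cosα_i.
Slice 1: Δl = 1.5/cos(-7.0°) = 1.511 m; N'_1 = 34·cos(-7.0°) − 8·1.511 = 21.7; c'Δl = 7.56; W sinα = -4.1
Slice 2: Δl = 1.4/cos16.5° = 1.460 m; N'_2 = 52·cos16.5° − 15·1.460 = 28.0; c'Δl = 7.30; W sinα = 14.8
Slice 3: Δl = 1.5/cos43.7° = 2.075 m; N'_3 = 31·cos43.7° − 1·2.075 = 20.3; c'Δl = 10.37; W sinα = 21.4
Σc'Δl = 25.2 kN/m; ΣN' = 70.0 kN/m; ΣW sinα = 32.0 kN/m
Resisting = 25.2 + 70.0·tan24.3° = 25.2 + 31.6 = 56.8 kN/m
FS = 56.8 / 32.0 = 1.773

FS = 1.77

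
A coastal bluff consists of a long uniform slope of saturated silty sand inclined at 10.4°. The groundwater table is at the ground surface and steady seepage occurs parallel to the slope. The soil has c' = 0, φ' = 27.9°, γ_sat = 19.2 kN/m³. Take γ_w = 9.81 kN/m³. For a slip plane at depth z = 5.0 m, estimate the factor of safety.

FS = 1.41

With seepage parallel to the slope and the water table at the surface, the effective normal stress on the slip plane uses the buoyant unit weight γ' = γ_sat − γ_w while the driving shear stress uses γ_sat:
FS = [c' + γ' z cos²β tanφ'] / [γ_sat z sinβ cosβ]
(For c' = 0 this reduces to FS = (γ'/γ_sat)·tanφ'/tanβ.)
γ' = 19.2 − 9.81 = 9.39 kN/m³
Numerator = 0.0 + 9.39·5.0·cos²10.4°·tan27.9° = 0.0 + 9.39·5.0·0.9674·0.5295 = 24.049 kPa
Denominator = 19.2·5.0·sin10.4°·cos10.4° = 19.2·5.0·0.1805·0.9836 = 17.045 kPa
FS = 24.049 / 17.045 = 1.411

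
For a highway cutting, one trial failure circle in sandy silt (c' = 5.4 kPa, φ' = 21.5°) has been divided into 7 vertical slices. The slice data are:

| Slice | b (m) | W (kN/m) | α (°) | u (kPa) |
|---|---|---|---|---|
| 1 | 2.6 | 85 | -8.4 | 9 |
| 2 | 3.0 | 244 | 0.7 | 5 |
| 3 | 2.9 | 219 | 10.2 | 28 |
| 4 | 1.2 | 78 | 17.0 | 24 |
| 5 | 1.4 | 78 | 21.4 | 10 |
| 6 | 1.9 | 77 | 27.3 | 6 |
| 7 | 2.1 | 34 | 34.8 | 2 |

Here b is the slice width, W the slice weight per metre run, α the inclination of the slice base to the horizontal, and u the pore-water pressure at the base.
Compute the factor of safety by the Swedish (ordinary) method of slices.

FS = 2.39

Ordinary method of slices: FS = Σ[c'·Δl_i + (W_i cosα_i − u_i·Δl_i)·tanφ'] / Σ W_i sinα_i, with Δl_i = b_i / cosα_i.
Slice 1: Δl = 2.6/cos(-8.4°) = 2.628 m; N'_1 = 85·cos(-8.4°) − 9·2.628 = 60.4; c'Δl = 14.19; W sinα = -12.4
Slice 2: Δl = 3.0/cos0.7° = 3.000 m; N'_2 = 244·cos0.7° − 5·3.000 = 229.0; c'Δl = 16.20; W sinα = 3.0
Slice 3: Δl = 2.9/cos10.2° = 2.947 m; N'_3 = 219·cos10.2° − 28·2.947 = 133.0; c'Δl = 15.91; W sinα = 38.8
Slice 4: Δl = 1.2/cos17.0° = 1.255 m; N'_4 = 78·cos17.0° − 24·1.255 = 44.5; c'Δl = 6.78; W sinα = 22.8
Slice 5: Δl = 1.4/cos21.4° = 1.504 m; N'_5 = 78·cos21.4° − 10·1.504 = 57.6; c'Δl = 8.12; W sinα = 28.5
Slice 6: Δl = 1.9/cos27.3° = 2.138 m; N'_6 = 77·cos27.3° − 6·2.138 = 55.6; c'Δl = 11.55; W sinα = 35.3
Slice 7: Δl = 2.1/cos34.8° = 2.557 m; N'_7 = 34·cos34.8° − 2·2.557 = 22.8; c'Δl = 13.81; W sinα = 19.4
Σc'Δl = 86.6 kN/m; ΣN' = 602.9 kN/m; ΣW sinα = 135.3 kN/m
Resisting = 86.6 + 602.9·tan21.5° = 86.6 + 237.5 = 324.0 kN/m
FS = 324.0 / 135.3 = 2.394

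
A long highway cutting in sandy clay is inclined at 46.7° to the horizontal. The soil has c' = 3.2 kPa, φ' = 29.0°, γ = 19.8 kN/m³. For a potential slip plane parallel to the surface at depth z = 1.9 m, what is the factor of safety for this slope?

For an infinite slope with a slip plane parallel to the surface (no pore pressure): FS = [c' + γz cos²β tanφ'] / [γz sinβ cosβ].
γz = 19.8·1.9 = 37.62 kN/m²
Numerator = 3.2 + 37.62·cos²46.7°·tan29.0° = 3.2 + 37.62·0.4703·0.5543 = 13.008 kPa
Denominator = 37.62·sin46.7°·cos46.7° = 37.62·0.7278·0.6858 = 18.777 kPa
FS = 13.008 / 18.777 = 0.693

FS = 0.69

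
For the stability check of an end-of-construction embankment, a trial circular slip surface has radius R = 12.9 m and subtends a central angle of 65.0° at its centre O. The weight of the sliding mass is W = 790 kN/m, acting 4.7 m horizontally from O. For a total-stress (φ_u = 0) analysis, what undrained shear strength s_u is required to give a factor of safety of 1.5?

FS = s_u·L_a·R / (W·d), so s_u = FS·W·d / (L_a·R).
Arc length L_a = R·θ = 12.9·(65.0°·π/180) = 12.9·1.1345 = 14.63 m
s_u = 1.5·790·4.7 / (14.63·12.9) = 5569.5 / 188.79 = 29.50 kPa

s_u = 29.5 kPa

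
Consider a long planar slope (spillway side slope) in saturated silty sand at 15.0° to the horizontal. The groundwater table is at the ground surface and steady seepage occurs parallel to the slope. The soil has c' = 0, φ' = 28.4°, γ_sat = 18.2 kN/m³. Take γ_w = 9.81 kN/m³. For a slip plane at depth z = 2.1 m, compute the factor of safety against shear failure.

FS = 0.93

With seepage parallel to the slope and the water table at the surface, the effective normal stress on the slip plane uses the buoyant unit weight γ' = γ_sat − γ_w while the driving shear stress uses γ_sat:
FS = [c' + γ' z cos²β tanφ'] / [γ_sat z sinβ cosβ]
(For c' = 0 this reduces to FS = (γ'/γ_sat)·tanφ'/tanβ.)
γ' = 18.2 − 9.81 = 8.39 kN/m³
Numerator = 0.0 + 8.39·2.1·cos²15.0°·tan28.4° = 0.0 + 8.39·2.1·0.9330·0.5407 = 8.888 kPa
Denominator = 18.2·2.1·sin15.0°·cos15.0° = 18.2·2.1·0.2588·0.9659 = 9.555 kPa
FS = 8.888 / 9.555 = 0.930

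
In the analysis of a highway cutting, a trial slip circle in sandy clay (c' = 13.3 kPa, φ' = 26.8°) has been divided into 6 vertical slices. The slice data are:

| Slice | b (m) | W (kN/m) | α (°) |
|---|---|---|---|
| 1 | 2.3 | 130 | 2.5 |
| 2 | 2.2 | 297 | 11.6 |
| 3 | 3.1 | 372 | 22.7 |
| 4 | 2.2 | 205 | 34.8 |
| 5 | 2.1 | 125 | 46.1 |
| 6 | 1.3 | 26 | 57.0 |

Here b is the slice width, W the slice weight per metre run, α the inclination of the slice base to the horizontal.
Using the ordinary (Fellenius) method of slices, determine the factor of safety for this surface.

Ordinary method of slices: FS = Σ[c'·Δl_i + (W_i cosα_i)·tanφ'] / Σ W_i sinα_i, with Δl_i = b_i / cosα_i.
Slice 1: Δl = 2.3/cos2.5° = 2.302 m; N'_1 = 130·cos2.5° = 129.9; c'Δl = 30.62; W sinα = 5.7
Slice 2: Δl = 2.2/cos11.6° = 2.246 m; N'_2 = 297·cos11.6° = 290.9; c'Δl = 29.87; W sinα = 59.7
Slice 3: Δl = 3.1/cos22.7° = 3.360 m; N'_3 = 372·cos22.7° = 343.2; c'Δl = 44.69; W sinα = 143.6
Slice 4: Δl = 2.2/cos34.8° = 2.679 m; N'_4 = 205·cos34.8° = 168.3; c'Δl = 35.63; W sinα = 117.0
Slice 5: Δl = 2.1/cos46.1° = 3.029 m; N'_5 = 125·cos46.1° = 86.7; c'Δl = 40.28; W sinα = 90.1
Slice 6: Δl = 1.3/cos57.0° = 2.387 m; N'_6 = 26·cos57.0° = 14.2; c'Δl = 31.75; W sinα = 21.8
Σc'Δl = 212.8 kN/m; ΣN' = 1033.2 kN/m; ΣW sinα = 437.8 kN/m
Resisting = 212.8 + 1033.2·tan26.8° = 212.8 + 521.9 = 734.7 kN/m
FS = 734.7 / 437.8 = 1.678

FS = 1.68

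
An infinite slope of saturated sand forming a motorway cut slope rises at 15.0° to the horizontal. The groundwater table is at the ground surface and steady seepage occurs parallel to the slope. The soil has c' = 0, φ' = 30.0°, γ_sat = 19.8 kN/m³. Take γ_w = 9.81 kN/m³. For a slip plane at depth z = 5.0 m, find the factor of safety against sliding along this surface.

FS = 1.09

With seepage parallel to the slope and the water table at the surface, the effective normal stress on the slip plane uses the buoyant unit weight γ' = γ_sat − γ_w while the driving shear stress uses γ_sat:
FS = [c' + γ' z cos²β tanφ'] / [γ_sat z sinβ cosβ]
(For c' = 0 this reduces to FS = (γ'/γ_sat)·tanφ'/tanβ.)
γ' = 19.8 − 9.81 = 9.99 kN/m³
Numerator = 0.0 + 9.99·5.0·cos²15.0°·tan30.0° = 0.0 + 9.99·5.0·0.9330·0.5774 = 26.907 kPa
Denominator = 19.8·5.0·sin15.0°·cos15.0° = 19.8·5.0·0.2588·0.9659 = 24.750 kPa
FS = 26.907 / 24.750 = 1.087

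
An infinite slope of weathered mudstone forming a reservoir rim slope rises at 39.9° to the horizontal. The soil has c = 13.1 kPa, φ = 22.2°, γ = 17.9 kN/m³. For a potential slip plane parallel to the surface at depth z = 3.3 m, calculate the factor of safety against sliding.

For an infinite slope with a slip plane parallel to the surface (no pore pressure): FS = [c + γz cos²β tanφ] / [γz sinβ cosβ].
γz = 17.9·3.3 = 59.07 kN/m²
Numerator = 13.1 + 59.07·cos²39.9°·tan22.2° = 13.1 + 59.07·0.5885·0.4081 = 27.287 kPa
Denominator = 59.07·sin39.9°·cos39.9° = 59.07·0.6414·0.7672 = 29.068 kPa
FS = 27.287 / 29.068 = 0.939

FS = 0.94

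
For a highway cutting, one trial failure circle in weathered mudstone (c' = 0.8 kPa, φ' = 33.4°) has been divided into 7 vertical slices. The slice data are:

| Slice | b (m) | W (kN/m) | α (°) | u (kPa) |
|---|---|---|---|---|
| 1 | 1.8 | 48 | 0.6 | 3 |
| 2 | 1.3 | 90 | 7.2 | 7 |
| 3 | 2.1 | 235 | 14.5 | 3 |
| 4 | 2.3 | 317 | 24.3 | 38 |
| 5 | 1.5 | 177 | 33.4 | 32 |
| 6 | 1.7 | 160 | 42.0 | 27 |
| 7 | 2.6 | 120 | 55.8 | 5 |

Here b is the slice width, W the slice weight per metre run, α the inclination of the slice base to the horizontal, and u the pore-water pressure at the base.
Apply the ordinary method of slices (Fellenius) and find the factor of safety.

Ordinary method of slices: FS = Σ[c'·Δl_i + (W_i cosα_i − u_i·Δl_i)·tanφ'] / Σ W_i sinα_i, with Δl_i = b_i / cosα_i.
Slice 1: Δl = 1.8/cos0.6° = 1.800 m; N'_1 = 48·cos0.6° − 3·1.800 = 42.6; c'Δl = 1.44; W sinα = 0.5
Slice 2: Δl = 1.3/cos7.2° = 1.310 m; N'_2 = 90·cos7.2° − 7·1.310 = 80.1; c'Δl = 1.05; W sinα = 11.3
Slice 3: Δl = 2.1/cos14.5° = 2.169 m; N'_3 = 235·cos14.5° − 3·2.169 = 221.0; c'Δl = 1.74; W sinα = 58.8
Slice 4: Δl = 2.3/cos24.3° = 2.524 m; N'_4 = 317·cos24.3° − 38·2.524 = 193.0; c'Δl = 2.02; W sinα = 130.5
Slice 5: Δl = 1.5/cos33.4° = 1.797 m; N'_5 = 177·cos33.4° − 32·1.797 = 90.3; c'Δl = 1.44; W sinα = 97.4
Slice 6: Δl = 1.7/cos42.0° = 2.288 m; N'_6 = 160·cos42.0° − 27·2.288 = 57.1; c'Δl = 1.83; W sinα = 107.1
Slice 7: Δl = 2.6/cos55.8° = 4.626 m; N'_7 = 120·cos55.8° − 5·4.626 = 44.3; c'Δl = 3.70; W sinα = 99.2
Σc'Δl = 13.2 kN/m; ΣN' = 728.5 kN/m; ΣW sinα = 504.8 kN/m
Resisting = 13.2 + 728.5·tan33.4° = 13.2 + 480.3 = 493.6 kN/m
FS = 493.6 / 504.8 = 0.978

FS = 0.98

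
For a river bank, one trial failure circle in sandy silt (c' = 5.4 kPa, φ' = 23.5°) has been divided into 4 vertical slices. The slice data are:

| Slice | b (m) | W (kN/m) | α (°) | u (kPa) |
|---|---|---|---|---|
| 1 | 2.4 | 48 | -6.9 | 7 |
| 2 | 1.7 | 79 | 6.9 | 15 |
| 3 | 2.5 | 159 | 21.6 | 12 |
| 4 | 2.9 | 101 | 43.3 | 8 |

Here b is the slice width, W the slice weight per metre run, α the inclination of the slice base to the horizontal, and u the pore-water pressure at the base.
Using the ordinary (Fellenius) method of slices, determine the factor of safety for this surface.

Ordinary method of slices: FS = Σ[c'·Δl_i + (W_i cosα_i − u_i·Δl_i)·tanφ'] / Σ W_i sinα_i, with Δl_i = b_i / cosα_i.
Slice 1: Δl = 2.4/cos(-6.9°) = 2.418 m; N'_1 = 48·cos(-6.9°) − 7·2.418 = 30.7; c'Δl = 13.05; W sinα = -5.8
Slice 2: Δl = 1.7/cos6.9° = 1.712 m; N'_2 = 79·cos6.9° − 15·1.712 = 52.7; c'Δl = 9.25; W sinα = 9.5
Slice 3: Δl = 2.5/cos21.6° = 2.689 m; N'_3 = 159·cos21.6° − 12·2.689 = 115.6; c'Δl = 14.52; W sinα = 58.5
Slice 4: Δl = 2.9/cos43.3° = 3.985 m; N'_4 = 101·cos43.3° − 8·3.985 = 41.6; c'Δl = 21.52; W sinα = 69.3
Σc'Δl = 58.3 kN/m; ΣN' = 240.7 kN/m; ΣW sinα = 131.5 kN/m
Resisting = 58.3 + 240.7·tan23.5° = 58.3 + 104.6 = 163.0 kN/m
FS = 163.0 / 131.5 = 1.239

FS = 1.24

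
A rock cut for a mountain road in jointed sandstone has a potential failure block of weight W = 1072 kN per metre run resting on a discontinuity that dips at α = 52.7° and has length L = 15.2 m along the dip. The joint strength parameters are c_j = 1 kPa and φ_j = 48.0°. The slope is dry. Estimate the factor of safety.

FS = 0.86

Resolving the block weight along and normal to the plane and applying the Mohr–Coulomb strength on the joint:
N' = W cosα = 1072·cos52.7° = 649.6 kN/m
Driving force T = W sinα = 1072·sin52.7° = 852.7 kN/m
Resisting force R = c_j·L + N'·tanφ_j = 1·15.2 + 649.6·tan48.0° = 15.2 + 721.5 = 736.7 kN/m
FS = R / T = 736.7 / 852.7 = 0.864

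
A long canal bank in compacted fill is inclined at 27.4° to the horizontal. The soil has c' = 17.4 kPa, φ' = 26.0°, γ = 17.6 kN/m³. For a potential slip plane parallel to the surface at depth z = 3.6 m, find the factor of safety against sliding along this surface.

FS = 1.61

For an infinite slope with a slip plane parallel to the surface (no pore pressure): FS = [c' + γz cos²β tanφ'] / [γz sinβ cosβ].
γz = 17.6·3.6 = 63.36 kN/m²
Numerator = 17.4 + 63.36·cos²27.4°·tan26.0° = 17.4 + 63.36·0.7882·0.4877 = 41.758 kPa
Denominator = 63.36·sin27.4°·cos27.4° = 63.36·0.4602·0.8878 = 25.887 kPa
FS = 41.758 / 25.887 = 1.613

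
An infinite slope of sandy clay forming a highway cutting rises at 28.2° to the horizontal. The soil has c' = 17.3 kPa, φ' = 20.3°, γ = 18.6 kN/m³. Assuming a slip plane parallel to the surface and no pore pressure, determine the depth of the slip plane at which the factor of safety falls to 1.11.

z = 5.32 m

Setting FS = 1.11 in FS = [c' + γz cos²β tanφ'] / [γz sinβ cosβ] and solving for z:
z = c' / [γ cosβ (FS·sinβ − cosβ·tanφ')]
  = 17.3 / [18.6·cos28.2°·(1.11·sin28.2° − cos28.2°·tan20.3°)]
  = 17.3 / [18.6·0.8813·(1.11·0.4726 − 0.8813·0.3699)]
  = 17.3 / 3.2543 = 5.316 m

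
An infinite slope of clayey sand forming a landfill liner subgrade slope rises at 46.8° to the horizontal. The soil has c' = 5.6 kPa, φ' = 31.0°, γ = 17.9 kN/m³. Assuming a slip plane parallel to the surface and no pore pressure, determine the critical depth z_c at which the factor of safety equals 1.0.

z_c = 1.44 m

Setting FS = 1.00 in FS = [c' + γz cos²β tanφ'] / [γz sinβ cosβ] and solving for z:
z = c' / [γ cosβ (FS·sinβ − cosβ·tanφ')]
  = 5.6 / [17.9·cos46.8°·(1.00·sin46.8° − cos46.8°·tan31.0°)]
  = 5.6 / [17.9·0.6845·(1.00·0.7290 − 0.6845·0.6009)]
  = 5.6 / 3.8923 = 1.439 m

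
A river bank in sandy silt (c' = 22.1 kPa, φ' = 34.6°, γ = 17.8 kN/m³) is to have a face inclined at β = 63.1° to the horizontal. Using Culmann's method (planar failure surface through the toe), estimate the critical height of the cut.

H_c = 30.08 m

Culmann's analysis gives the critical failure plane at α_cr = (β + φ')/2 = (63.1 + 34.6)/2 = 48.9°, and the critical height
H_c = (4c'/γ) · sinβ cosφ' / [1 − cos(β − φ')]
    = (4·22.1/17.8) · sin63.1°·cos34.6° / [1 − cos(28.5°)]
    = 4.966 · 0.8918·0.8231 / [1 − 0.8788]
    = 4.966 · 0.7341 / 0.1212
    = 30.08 m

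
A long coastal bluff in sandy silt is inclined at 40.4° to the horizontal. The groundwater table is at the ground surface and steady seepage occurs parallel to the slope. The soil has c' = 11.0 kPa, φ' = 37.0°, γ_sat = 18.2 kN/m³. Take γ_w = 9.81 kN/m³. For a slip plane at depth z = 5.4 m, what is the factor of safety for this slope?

FS = 0.63

With seepage parallel to the slope and the water table at the surface, the effective normal stress on the slip plane uses the buoyant unit weight γ' = γ_sat − γ_w while the driving shear stress uses γ_sat:
FS = [c' + γ' z cos²β tanφ'] / [γ_sat z sinβ cosβ]
γ' = 18.2 − 9.81 = 8.39 kN/m³
Numerator = 11.0 + 8.39·5.4·cos²40.4°·tan37.0° = 11.0 + 8.39·5.4·0.5799·0.7536 = 30.799 kPa
Denominator = 18.2·5.4·sin40.4°·cos40.4° = 18.2·5.4·0.6481·0.7615 = 48.508 kPa
FS = 30.799 / 48.508 = 0.635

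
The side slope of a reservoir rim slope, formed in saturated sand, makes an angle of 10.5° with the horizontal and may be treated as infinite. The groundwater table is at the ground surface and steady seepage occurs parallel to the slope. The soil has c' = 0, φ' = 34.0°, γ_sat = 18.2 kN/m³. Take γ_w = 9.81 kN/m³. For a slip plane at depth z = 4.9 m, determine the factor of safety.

FS = 1.68

With seepage parallel to the slope and the water table at the surface, the effective normal stress on the slip plane uses the buoyant unit weight γ' = γ_sat − γ_w while the driving shear stress uses γ_sat:
FS = [c' + γ' z cos²β tanφ'] / [γ_sat z sinβ cosβ]
(For c' = 0 this reduces to FS = (γ'/γ_sat)·tanφ'/tanβ.)
γ' = 18.2 − 9.81 = 8.39 kN/m³
Numerator = 0.0 + 8.39·4.9·cos²10.5°·tan34.0° = 0.0 + 8.39·4.9·0.9668·0.6745 = 26.809 kPa
Denominator = 18.2·4.9·sin10.5°·cos10.5° = 18.2·4.9·0.1822·0.9833 = 15.980 kPa
FS = 26.809 / 15.980 = 1.678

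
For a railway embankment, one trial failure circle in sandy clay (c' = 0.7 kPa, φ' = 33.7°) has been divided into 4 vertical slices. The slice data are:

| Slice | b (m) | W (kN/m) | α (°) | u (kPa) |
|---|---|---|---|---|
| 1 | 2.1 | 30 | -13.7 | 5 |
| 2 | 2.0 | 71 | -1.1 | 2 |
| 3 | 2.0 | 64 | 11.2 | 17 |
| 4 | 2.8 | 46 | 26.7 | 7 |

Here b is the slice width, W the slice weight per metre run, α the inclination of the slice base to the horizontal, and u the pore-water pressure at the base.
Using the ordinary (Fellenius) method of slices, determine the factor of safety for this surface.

FS = 3.86

Ordinary method of slices: FS = Σ[c'·Δl_i + (W_i cosα_i − u_i·Δl_i)·tanφ'] / Σ W_i sinα_i, with Δl_i = b_i / cosα_i.
Slice 1: Δl = 2.1/cos(-13.7°) = 2.161 m; N'_1 = 30·cos(-13.7°) − 5·2.161 = 18.3; c'Δl = 1.51; W sinα = -7.1
Slice 2: Δl = 2.0/cos(-1.1°) = 2.000 m; N'_2 = 71·cos(-1.1°) − 2·2.000 = 67.0; c'Δl = 1.40; W sinα = -1.4
Slice 3: Δl = 2.0/cos11.2° = 2.039 m; N'_3 = 64·cos11.2° − 17·2.039 = 28.1; c'Δl = 1.43; W sinα = 12.4
Slice 4: Δl = 2.8/cos26.7° = 3.134 m; N'_4 = 46·cos26.7° − 7·3.134 = 19.2; c'Δl = 2.19; W sinα = 20.7
Σc'Δl = 6.5 kN/m; ΣN' = 132.6 kN/m; ΣW sinα = 24.6 kN/m
Resisting = 6.5 + 132.6·tan33.7° = 6.5 + 88.4 = 95.0 kN/m
FS = 95.0 / 24.6 = 3.856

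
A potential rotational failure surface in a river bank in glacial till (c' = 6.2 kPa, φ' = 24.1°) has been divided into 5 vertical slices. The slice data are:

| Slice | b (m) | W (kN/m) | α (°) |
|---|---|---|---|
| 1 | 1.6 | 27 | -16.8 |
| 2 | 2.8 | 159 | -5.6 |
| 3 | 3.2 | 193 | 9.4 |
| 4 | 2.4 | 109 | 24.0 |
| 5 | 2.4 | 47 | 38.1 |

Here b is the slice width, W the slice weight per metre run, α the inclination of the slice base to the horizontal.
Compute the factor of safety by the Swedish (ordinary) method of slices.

Ordinary method of slices: FS = Σ[c'·Δl_i + (W_i cosα_i)·tanφ'] / Σ W_i sinα_i, with Δl_i = b_i / cosα_i.
Slice 1: Δl = 1.6/cos(-16.8°) = 1.671 m; N'_1 = 27·cos(-16.8°) = 25.8; c'Δl = 10.36; W sinα = -7.8
Slice 2: Δl = 2.8/cos(-5.6°) = 2.813 m; N'_2 = 159·cos(-5.6°) = 158.2; c'Δl = 17.44; W sinα = -15.5
Slice 3: Δl = 3.2/cos9.4° = 3.244 m; N'_3 = 193·cos9.4° = 190.4; c'Δl = 20.11; W sinα = 31.5
Slice 4: Δl = 2.4/cos24.0° = 2.627 m; N'_4 = 109·cos24.0° = 99.6; c'Δl = 16.29; W sinα = 44.3
Slice 5: Δl = 2.4/cos38.1° = 3.050 m; N'_5 = 47·cos38.1° = 37.0; c'Δl = 18.91; W sinα = 29.0
Σc'Δl = 83.1 kN/m; ΣN' = 511.1 kN/m; ΣW sinα = 81.5 kN/m
Resisting = 83.1 + 511.1·tan24.1° = 83.1 + 228.6 = 311.7 kN/m
FS = 311.7 / 81.5 = 3.823

FS = 3.82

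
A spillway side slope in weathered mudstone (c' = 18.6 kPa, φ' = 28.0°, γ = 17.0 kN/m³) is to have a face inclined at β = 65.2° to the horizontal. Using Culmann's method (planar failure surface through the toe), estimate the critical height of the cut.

Culmann's analysis gives the critical failure plane at α_cr = (β + φ')/2 = (65.2 + 28.0)/2 = 46.6°, and the critical height
H_c = (4c'/γ) · sinβ cosφ' / [1 − cos(β − φ')]
    = (4·18.6/17.0) · sin65.2°·cos28.0° / [1 − cos(37.2°)]
    = 4.376 · 0.9078·0.8829 / [1 − 0.7965]
    = 4.376 · 0.8015 / 0.2035
    = 17.24 m

H_c = 17.24 m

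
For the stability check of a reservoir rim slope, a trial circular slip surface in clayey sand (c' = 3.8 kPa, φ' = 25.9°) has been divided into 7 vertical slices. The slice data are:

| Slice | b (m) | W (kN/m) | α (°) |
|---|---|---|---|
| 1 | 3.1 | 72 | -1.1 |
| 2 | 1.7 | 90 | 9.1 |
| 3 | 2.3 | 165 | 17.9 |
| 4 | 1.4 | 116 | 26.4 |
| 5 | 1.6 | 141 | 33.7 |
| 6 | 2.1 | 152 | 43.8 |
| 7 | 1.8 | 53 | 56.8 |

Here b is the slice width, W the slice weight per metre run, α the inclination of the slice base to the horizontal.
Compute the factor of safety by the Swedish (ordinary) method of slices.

Ordinary method of slices: FS = Σ[c'·Δl_i + (W_i cosα_i)·tanφ'] / Σ W_i sinα_i, with Δl_i = b_i / cosα_i.
Slice 1: Δl = 3.1/cos(-1.1°) = 3.101 m; N'_1 = 72·cos(-1.1°) = 72.0; c'Δl = 11.78; W sinα = -1.4
Slice 2: Δl = 1.7/cos9.1° = 1.722 m; N'_2 = 90·cos9.1° = 88.9; c'Δl = 6.54; W sinα = 14.2
Slice 3: Δl = 2.3/cos17.9° = 2.417 m; N'_3 = 165·cos17.9° = 157.0; c'Δl = 9.18; W sinα = 50.7
Slice 4: Δl = 1.4/cos26.4° = 1.563 m; N'_4 = 116·cos26.4° = 103.9; c'Δl = 5.94; W sinα = 51.6
Slice 5: Δl = 1.6/cos33.7° = 1.923 m; N'_5 = 141·cos33.7° = 117.3; c'Δl = 7.31; W sinα = 78.2
Slice 6: Δl = 2.1/cos43.8° = 2.910 m; N'_6 = 152·cos43.8° = 109.7; c'Δl = 11.06; W sinα = 105.2
Slice 7: Δl = 1.8/cos56.8° = 3.287 m; N'_7 = 53·cos56.8° = 29.0; c'Δl = 12.49; W sinα = 44.3
Σc'Δl = 64.3 kN/m; ΣN' = 677.8 kN/m; ΣW sinα = 342.9 kN/m
Resisting = 64.3 + 677.8·tan25.9° = 64.3 + 329.1 = 393.4 kN/m
FS = 393.4 / 342.9 = 1.147

FS = 1.15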